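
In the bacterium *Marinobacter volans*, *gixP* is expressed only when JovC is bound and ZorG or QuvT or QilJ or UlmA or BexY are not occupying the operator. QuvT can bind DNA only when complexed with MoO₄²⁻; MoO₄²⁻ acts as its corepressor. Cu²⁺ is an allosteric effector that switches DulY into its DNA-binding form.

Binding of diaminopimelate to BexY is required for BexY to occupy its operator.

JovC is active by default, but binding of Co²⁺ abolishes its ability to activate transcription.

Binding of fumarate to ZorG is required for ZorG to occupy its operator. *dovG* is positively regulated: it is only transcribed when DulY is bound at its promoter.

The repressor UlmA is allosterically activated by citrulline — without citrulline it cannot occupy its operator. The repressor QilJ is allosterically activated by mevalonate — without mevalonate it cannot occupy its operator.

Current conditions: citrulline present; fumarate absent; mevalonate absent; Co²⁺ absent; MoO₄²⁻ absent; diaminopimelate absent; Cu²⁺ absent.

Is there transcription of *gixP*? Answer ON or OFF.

OFF

Co²⁺ is absent, so JovC is active.
Fumarate is absent, so ZorG is inactive.
MoO₄²⁻ is absent, so QuvT is inactive.
Mevalonate is absent, so QilJ is inactive.
Citrulline is present, so UlmA is active.
Diaminopimelate is absent, so BexY is inactive.
With repressor UlmA bound, *gixP* is not transcribed.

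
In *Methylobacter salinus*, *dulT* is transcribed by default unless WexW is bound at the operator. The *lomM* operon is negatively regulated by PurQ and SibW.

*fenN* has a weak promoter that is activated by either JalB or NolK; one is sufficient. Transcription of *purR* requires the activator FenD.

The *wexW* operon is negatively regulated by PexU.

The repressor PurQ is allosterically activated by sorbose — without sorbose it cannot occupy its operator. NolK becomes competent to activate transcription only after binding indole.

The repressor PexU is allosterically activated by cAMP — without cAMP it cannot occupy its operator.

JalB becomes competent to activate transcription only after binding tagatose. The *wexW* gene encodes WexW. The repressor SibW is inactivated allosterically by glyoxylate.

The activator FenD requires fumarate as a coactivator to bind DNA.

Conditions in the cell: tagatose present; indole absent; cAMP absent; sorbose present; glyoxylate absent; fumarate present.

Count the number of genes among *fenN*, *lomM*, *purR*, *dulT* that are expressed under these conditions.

2

Tagatose is present, so JalB is active.
Indole is absent, so NolK is inactive.
Activator JalB is present, so *fenN* is transcribed.
→ *fenN* is ON.
Sorbose is present, so PurQ is active.
Glyoxylate is absent, so SibW is active.
With repressor PurQ bound, *lomM* is not transcribed.
→ *lomM* is OFF.
Fumarate is present, so FenD is active.
No repressor is bound and FenD is active, so *purR* is transcribed.
→ *purR* is ON.
cAMP is absent, so PexU is inactive.
With no repressor bound, *wexW* is transcribed.
So WexW is produced and active.
With repressor WexW bound, *dulT* is not transcribed.
→ *dulT* is OFF.
2 of the 4 genes are transcribed.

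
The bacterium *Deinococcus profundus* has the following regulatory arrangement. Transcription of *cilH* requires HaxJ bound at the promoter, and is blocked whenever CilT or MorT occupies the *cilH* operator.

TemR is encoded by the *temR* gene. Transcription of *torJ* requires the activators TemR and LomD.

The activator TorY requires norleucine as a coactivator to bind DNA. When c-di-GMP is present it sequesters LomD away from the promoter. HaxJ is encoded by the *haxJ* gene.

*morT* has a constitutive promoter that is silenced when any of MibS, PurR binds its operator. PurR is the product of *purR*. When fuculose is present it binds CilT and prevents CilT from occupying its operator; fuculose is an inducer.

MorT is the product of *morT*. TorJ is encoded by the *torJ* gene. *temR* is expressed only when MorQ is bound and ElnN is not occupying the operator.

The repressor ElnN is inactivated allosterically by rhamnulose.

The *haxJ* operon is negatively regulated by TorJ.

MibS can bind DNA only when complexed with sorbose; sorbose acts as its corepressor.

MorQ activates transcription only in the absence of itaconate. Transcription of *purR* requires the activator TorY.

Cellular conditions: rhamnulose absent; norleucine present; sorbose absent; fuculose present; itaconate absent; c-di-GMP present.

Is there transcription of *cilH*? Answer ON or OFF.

Fuculose is present, so CilT is inactive.
Rhamnulose is absent, so ElnN is active.
Itaconate is absent, so MorQ is active.
With repressor ElnN bound, *temR* is not transcribed.
So TemR is not produced.
c-di-GMP is present, so LomD is inactive.
Required activator TemR is absent, so *torJ* is not transcribed.
So TorJ is not produced.
With no repressor bound, *haxJ* is transcribed.
So HaxJ is produced and active.
Sorbose is absent, so MibS is inactive.
Norleucine is present, so TorY is active.
No repressor is bound and TorY is active, so *purR* is transcribed.
So PurR is produced and active.
With repressor PurR bound, *morT* is not transcribed.
So MorT is not produced.
No repressor is bound and HaxJ is active, so *cilH* is transcribed.

ON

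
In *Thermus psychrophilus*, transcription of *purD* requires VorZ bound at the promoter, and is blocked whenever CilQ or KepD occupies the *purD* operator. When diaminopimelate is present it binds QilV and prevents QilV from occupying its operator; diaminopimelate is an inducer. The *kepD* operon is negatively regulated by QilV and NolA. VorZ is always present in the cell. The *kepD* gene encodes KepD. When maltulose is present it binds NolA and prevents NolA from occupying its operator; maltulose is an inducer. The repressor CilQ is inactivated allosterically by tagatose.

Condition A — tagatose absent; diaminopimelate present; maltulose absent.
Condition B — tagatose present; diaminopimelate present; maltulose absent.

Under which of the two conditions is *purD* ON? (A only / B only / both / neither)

B only

Condition A:
VorZ is produced constitutively and is active.
Tagatose is absent, so CilQ is active.
Diaminopimelate is present, so QilV is inactive.
Maltulose is absent, so NolA is active.
With repressor NolA bound, *kepD* is not transcribed.
So KepD is not produced.
With repressor CilQ bound, *purD* is not transcribed.
→ *purD* is OFF in A.
Condition B:
VorZ is produced constitutively and is active.
Tagatose is present, so CilQ is inactive.
Diaminopimelate is present, so QilV is inactive.
Maltulose is absent, so NolA is active.
With repressor NolA bound, *kepD* is not transcribed.
So KepD is not produced.
No repressor is bound and VorZ is active, so *purD* is transcribed.
→ *purD* is ON in B.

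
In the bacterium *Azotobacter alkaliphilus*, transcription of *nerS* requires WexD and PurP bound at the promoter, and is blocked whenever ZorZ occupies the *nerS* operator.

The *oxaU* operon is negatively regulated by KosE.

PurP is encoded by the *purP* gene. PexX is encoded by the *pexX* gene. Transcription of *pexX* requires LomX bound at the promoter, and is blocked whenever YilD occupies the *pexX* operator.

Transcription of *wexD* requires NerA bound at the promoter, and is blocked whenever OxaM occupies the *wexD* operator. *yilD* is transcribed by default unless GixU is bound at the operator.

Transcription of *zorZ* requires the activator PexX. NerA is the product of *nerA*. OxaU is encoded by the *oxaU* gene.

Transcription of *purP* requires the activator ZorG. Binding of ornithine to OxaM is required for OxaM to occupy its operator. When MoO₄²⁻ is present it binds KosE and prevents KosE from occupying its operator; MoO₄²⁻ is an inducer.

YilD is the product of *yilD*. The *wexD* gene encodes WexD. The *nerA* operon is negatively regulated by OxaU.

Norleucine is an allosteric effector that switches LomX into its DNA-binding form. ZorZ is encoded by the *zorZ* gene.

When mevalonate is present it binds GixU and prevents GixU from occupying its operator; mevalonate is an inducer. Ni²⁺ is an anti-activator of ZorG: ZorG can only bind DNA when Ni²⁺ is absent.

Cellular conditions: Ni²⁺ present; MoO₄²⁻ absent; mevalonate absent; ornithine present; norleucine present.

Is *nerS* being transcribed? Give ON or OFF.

Ornithine is present, so OxaM is active.
MoO₄²⁻ is absent, so KosE is active.
With repressor KosE bound, *oxaU* is not transcribed.
So OxaU is not produced.
With no repressor bound, *nerA* is transcribed.
So NerA is produced and active.
With repressor OxaM bound, *wexD* is not transcribed.
So WexD is not produced.
Norleucine is present, so LomX is active.
Mevalonate is absent, so GixU is active.
With repressor GixU bound, *yilD* is not transcribed.
So YilD is not produced.
No repressor is bound and LomX is active, so *pexX* is transcribed.
So PexX is produced and active.
No repressor is bound and PexX is active, so *zorZ* is transcribed.
So ZorZ is produced and active.
Ni²⁺ is present, so ZorG is inactive.
Required activator ZorG is absent, so *purP* is not transcribed.
So PurP is not produced.
With repressor ZorZ bound, *nerS* is not transcribed.

OFF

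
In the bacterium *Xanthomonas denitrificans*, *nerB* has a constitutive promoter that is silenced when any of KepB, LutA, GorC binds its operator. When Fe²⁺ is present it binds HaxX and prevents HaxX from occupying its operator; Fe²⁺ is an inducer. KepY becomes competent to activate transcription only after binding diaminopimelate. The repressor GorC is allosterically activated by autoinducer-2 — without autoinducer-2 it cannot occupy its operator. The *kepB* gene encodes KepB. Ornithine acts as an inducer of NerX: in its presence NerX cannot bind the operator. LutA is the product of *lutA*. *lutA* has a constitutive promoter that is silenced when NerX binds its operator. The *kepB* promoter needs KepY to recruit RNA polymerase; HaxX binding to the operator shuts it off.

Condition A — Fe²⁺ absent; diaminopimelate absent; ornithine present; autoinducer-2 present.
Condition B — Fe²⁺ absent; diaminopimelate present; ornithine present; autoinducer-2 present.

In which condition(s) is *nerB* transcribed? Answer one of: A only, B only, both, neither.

Condition A:
Fe²⁺ is absent, so HaxX is active.
Diaminopimelate is absent, so KepY is inactive.
With repressor HaxX bound, *kepB* is not transcribed.
So KepB is not produced.
Ornithine is present, so NerX is inactive.
With no repressor bound, *lutA* is transcribed.
So LutA is produced and active.
Autoinducer-2 is present, so GorC is active.
With repressor LutA bound, *nerB* is not transcribed.
→ *nerB* is OFF in A.
Condition B:
Fe²⁺ is absent, so HaxX is active.
Diaminopimelate is present, so KepY is active.
With repressor HaxX bound, *kepB* is not transcribed.
So KepB is not produced.
Ornithine is present, so NerX is inactive.
With no repressor bound, *lutA* is transcribed.
So LutA is produced and active.
Autoinducer-2 is present, so GorC is active.
With repressor LutA bound, *nerB* is not transcribed.
→ *nerB* is OFF in B.

neither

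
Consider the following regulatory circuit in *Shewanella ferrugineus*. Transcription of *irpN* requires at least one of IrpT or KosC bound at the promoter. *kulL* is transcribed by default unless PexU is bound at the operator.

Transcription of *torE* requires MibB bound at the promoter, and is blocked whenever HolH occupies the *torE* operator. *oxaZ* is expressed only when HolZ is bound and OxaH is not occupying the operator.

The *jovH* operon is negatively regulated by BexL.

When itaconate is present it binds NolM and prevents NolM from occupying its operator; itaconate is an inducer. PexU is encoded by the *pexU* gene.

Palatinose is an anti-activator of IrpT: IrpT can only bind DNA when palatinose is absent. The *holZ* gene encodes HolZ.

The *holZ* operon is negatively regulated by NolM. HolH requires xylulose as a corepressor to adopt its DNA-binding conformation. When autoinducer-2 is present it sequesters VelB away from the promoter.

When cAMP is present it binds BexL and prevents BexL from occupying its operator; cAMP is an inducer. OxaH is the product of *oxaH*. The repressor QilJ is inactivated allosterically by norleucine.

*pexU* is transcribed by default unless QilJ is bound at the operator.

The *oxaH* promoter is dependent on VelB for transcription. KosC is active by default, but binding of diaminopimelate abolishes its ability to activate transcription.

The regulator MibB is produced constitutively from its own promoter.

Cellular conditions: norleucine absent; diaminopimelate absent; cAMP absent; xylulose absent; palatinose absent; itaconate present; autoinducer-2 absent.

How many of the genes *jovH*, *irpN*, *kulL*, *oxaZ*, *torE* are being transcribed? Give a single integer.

3

cAMP is absent, so BexL is active.
With repressor BexL bound, *jovH* is not transcribed.
→ *jovH* is OFF.
Palatinose is absent, so IrpT is active.
Diaminopimelate is absent, so KosC is active.
Activator IrpT is present, so *irpN* is transcribed.
→ *irpN* is ON.
Norleucine is absent, so QilJ is active.
With repressor QilJ bound, *pexU* is not transcribed.
So PexU is not produced.
With no repressor bound, *kulL* is transcribed.
→ *kulL* is ON.
Autoinducer-2 is absent, so VelB is active.
No repressor is bound and VelB is active, so *oxaH* is transcribed.
So OxaH is produced and active.
Itaconate is present, so NolM is inactive.
With no repressor bound, *holZ* is transcribed.
So HolZ is produced and active.
With repressor OxaH bound, *oxaZ* is not transcribed.
→ *oxaZ* is OFF.
MibB is produced constitutively and is active.
Xylulose is absent, so HolH is inactive.
No repressor is bound and MibB is active, so *torE* is transcribed.
→ *torE* is ON.
3 of the 5 genes are transcribed.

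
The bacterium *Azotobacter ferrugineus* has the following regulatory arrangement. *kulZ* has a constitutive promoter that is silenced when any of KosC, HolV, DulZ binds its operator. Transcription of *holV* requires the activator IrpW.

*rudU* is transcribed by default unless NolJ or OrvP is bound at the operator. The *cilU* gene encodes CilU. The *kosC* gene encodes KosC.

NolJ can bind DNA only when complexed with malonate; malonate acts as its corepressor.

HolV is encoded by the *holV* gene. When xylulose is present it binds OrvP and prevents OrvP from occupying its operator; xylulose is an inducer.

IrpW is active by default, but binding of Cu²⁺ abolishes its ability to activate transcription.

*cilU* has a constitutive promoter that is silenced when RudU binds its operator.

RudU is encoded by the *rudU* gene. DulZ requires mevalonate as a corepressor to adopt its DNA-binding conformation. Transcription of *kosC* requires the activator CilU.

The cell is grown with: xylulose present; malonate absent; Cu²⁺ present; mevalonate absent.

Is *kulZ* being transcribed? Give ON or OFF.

Malonate is absent, so NolJ is inactive.
Xylulose is present, so OrvP is inactive.
With no repressor bound, *rudU* is transcribed.
So RudU is produced and active.
With repressor RudU bound, *cilU* is not transcribed.
So CilU is not produced.
Required activator CilU is absent, so *kosC* is not transcribed.
So KosC is not produced.
Cu²⁺ is present, so IrpW is inactive.
Required activator IrpW is absent, so *holV* is not transcribed.
So HolV is not produced.
Mevalonate is absent, so DulZ is inactive.
With no repressor bound, *kulZ* is transcribed.

ON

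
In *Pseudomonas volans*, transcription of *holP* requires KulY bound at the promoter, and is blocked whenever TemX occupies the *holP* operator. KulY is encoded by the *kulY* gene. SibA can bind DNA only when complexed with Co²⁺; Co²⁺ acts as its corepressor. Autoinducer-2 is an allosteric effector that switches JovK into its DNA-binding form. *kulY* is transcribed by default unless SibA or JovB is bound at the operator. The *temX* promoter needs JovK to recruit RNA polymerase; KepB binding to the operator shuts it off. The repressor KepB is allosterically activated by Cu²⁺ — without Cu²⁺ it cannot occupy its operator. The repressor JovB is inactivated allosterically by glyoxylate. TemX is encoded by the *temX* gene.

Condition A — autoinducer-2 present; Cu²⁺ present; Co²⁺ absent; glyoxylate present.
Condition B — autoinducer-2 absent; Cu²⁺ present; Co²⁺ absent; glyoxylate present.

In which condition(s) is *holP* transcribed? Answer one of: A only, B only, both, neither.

Condition A:
Autoinducer-2 is present, so JovK is active.
Cu²⁺ is present, so KepB is active.
With repressor KepB bound, *temX* is not transcribed.
So TemX is not produced.
Co²⁺ is absent, so SibA is inactive.
Glyoxylate is present, so JovB is inactive.
With no repressor bound, *kulY* is transcribed.
So KulY is produced and active.
No repressor is bound and KulY is active, so *holP* is transcribed.
→ *holP* is ON in A.
Condition B:
Autoinducer-2 is absent, so JovK is inactive.
Cu²⁺ is present, so KepB is active.
With repressor KepB bound, *temX* is not transcribed.
So TemX is not produced.
Co²⁺ is absent, so SibA is inactive.
Glyoxylate is present, so JovB is inactive.
With no repressor bound, *kulY* is transcribed.
So KulY is produced and active.
No repressor is bound and KulY is active, so *holP* is transcribed.
→ *holP* is ON in B.

both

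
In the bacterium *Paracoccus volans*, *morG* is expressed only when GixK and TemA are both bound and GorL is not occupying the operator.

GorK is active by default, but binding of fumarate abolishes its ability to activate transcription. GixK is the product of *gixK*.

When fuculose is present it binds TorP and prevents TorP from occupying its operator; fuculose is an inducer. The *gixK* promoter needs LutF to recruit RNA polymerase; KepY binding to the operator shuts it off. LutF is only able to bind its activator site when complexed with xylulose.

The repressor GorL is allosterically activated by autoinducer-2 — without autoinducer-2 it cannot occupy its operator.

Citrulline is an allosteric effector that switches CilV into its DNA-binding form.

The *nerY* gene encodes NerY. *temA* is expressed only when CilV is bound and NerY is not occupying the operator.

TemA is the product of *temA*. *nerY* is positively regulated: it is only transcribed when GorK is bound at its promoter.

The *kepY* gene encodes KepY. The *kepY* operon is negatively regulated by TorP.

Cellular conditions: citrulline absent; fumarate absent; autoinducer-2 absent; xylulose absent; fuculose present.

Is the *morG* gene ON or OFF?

Fuculose is present, so TorP is inactive.
With no repressor bound, *kepY* is transcribed.
So KepY is produced and active.
Xylulose is absent, so LutF is inactive.
With repressor KepY bound, *gixK* is not transcribed.
So GixK is not produced.
Fumarate is absent, so GorK is active.
No repressor is bound and GorK is active, so *nerY* is transcribed.
So NerY is produced and active.
Citrulline is absent, so CilV is inactive.
With repressor NerY bound, *temA* is not transcribed.
So TemA is not produced.
Autoinducer-2 is absent, so GorL is inactive.
Required activator GixK is absent, so *morG* is not transcribed.

OFF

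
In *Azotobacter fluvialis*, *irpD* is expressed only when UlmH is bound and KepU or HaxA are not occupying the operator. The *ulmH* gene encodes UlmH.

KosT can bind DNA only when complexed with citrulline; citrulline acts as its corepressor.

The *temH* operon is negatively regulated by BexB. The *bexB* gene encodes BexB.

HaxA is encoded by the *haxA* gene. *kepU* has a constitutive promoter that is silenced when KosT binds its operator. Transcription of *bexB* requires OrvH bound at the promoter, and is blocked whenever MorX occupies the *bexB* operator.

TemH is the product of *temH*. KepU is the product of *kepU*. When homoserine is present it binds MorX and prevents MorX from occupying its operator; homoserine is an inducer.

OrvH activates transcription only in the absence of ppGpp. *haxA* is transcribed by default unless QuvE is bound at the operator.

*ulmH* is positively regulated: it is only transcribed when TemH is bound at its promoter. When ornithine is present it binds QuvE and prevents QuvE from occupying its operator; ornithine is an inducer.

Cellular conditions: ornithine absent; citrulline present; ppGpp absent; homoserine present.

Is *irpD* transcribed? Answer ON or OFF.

Citrulline is present, so KosT is active.
With repressor KosT bound, *kepU* is not transcribed.
So KepU is not produced.
Ornithine is absent, so QuvE is active.
With repressor QuvE bound, *haxA* is not transcribed.
So HaxA is not produced.
ppGpp is absent, so OrvH is active.
Homoserine is present, so MorX is inactive.
No repressor is bound and OrvH is active, so *bexB* is transcribed.
So BexB is produced and active.
With repressor BexB bound, *temH* is not transcribed.
So TemH is not produced.
Required activator TemH is absent, so *ulmH* is not transcribed.
So UlmH is not produced.
Required activator UlmH is absent, so *irpD* is not transcribed.

OFF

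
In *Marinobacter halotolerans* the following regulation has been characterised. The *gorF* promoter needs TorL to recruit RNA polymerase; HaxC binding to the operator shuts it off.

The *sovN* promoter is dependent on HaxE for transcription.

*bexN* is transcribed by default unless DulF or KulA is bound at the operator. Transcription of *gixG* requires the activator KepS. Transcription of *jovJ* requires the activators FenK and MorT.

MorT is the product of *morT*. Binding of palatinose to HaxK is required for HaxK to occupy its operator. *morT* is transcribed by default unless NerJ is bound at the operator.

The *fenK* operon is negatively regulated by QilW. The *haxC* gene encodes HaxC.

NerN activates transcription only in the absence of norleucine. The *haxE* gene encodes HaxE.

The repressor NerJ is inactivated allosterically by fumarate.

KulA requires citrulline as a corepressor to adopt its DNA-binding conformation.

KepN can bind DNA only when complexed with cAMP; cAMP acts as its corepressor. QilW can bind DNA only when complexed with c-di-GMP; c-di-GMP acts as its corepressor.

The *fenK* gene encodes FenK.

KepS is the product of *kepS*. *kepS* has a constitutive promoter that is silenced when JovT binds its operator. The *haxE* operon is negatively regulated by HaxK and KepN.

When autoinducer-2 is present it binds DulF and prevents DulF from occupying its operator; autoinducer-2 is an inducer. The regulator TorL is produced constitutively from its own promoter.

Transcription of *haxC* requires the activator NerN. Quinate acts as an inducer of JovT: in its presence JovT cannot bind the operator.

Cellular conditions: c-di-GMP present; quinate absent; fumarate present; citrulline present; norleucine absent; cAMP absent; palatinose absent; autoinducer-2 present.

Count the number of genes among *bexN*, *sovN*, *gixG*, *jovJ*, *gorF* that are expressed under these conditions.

Autoinducer-2 is present, so DulF is inactive.
Citrulline is present, so KulA is active.
With repressor KulA bound, *bexN* is not transcribed.
→ *bexN* is OFF.
Palatinose is absent, so HaxK is inactive.
cAMP is absent, so KepN is inactive.
With no repressor bound, *haxE* is transcribed.
So HaxE is produced and active.
No repressor is bound and HaxE is active, so *sovN* is transcribed.
→ *sovN* is ON.
Quinate is absent, so JovT is active.
With repressor JovT bound, *kepS* is not transcribed.
So KepS is not produced.
Required activator KepS is absent, so *gixG* is not transcribed.
→ *gixG* is OFF.
c-di-GMP is present, so QilW is active.
With repressor QilW bound, *fenK* is not transcribed.
So FenK is not produced.
Fumarate is present, so NerJ is inactive.
With no repressor bound, *morT* is transcribed.
So MorT is produced and active.
Required activator FenK is absent, so *jovJ* is not transcribed.
→ *jovJ* is OFF.
TorL is produced constitutively and is active.
Norleucine is absent, so NerN is active.
No repressor is bound and NerN is active, so *haxC* is transcribed.
So HaxC is produced and active.
With repressor HaxC bound, *gorF* is not transcribed.
→ *gorF* is OFF.
1 of the 5 genes is transcribed.

1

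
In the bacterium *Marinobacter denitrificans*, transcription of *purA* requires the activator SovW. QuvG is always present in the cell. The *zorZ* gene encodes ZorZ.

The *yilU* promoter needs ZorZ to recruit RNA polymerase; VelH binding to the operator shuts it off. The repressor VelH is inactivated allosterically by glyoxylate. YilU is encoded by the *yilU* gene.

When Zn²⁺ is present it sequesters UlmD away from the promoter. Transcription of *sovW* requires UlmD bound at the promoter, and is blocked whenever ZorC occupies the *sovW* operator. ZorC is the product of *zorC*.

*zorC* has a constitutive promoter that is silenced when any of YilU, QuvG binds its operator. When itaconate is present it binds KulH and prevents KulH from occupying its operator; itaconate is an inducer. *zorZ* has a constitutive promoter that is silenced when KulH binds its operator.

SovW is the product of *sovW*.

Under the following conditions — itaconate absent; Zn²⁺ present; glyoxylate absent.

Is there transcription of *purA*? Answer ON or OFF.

OFF

Itaconate is absent, so KulH is active.
With repressor KulH bound, *zorZ* is not transcribed.
So ZorZ is not produced.
Glyoxylate is absent, so VelH is active.
With repressor VelH bound, *yilU* is not transcribed.
So YilU is not produced.
QuvG is produced constitutively and is active.
With repressor QuvG bound, *zorC* is not transcribed.
So ZorC is not produced.
Zn²⁺ is present, so UlmD is inactive.
Required activator UlmD is absent, so *sovW* is not transcribed.
So SovW is not produced.
Required activator SovW is absent, so *purA* is not transcribed.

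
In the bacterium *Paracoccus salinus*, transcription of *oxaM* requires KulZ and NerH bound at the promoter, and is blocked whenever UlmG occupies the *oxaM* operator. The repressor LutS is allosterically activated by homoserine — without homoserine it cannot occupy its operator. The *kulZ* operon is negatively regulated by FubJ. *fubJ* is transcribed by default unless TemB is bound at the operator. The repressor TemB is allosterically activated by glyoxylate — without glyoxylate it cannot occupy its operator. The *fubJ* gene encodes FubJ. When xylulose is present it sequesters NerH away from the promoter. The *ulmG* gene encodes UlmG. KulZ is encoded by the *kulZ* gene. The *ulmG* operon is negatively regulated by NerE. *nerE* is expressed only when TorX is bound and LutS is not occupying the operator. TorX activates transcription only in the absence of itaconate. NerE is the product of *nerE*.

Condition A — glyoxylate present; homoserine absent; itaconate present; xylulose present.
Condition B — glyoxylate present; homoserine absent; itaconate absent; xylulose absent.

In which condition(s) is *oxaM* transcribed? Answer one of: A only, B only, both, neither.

B only

Condition A:
Glyoxylate is present, so TemB is active.
With repressor TemB bound, *fubJ* is not transcribed.
So FubJ is not produced.
With no repressor bound, *kulZ* is transcribed.
So KulZ is produced and active.
Homoserine is absent, so LutS is inactive.
Itaconate is present, so TorX is inactive.
Required activator TorX is absent, so *nerE* is not transcribed.
So NerE is not produced.
With no repressor bound, *ulmG* is transcribed.
So UlmG is produced and active.
Xylulose is present, so NerH is inactive.
With repressor UlmG bound, *oxaM* is not transcribed.
→ *oxaM* is OFF in A.
Condition B:
Glyoxylate is present, so TemB is active.
With repressor TemB bound, *fubJ* is not transcribed.
So FubJ is not produced.
With no repressor bound, *kulZ* is transcribed.
So KulZ is produced and active.
Homoserine is absent, so LutS is inactive.
Itaconate is absent, so TorX is active.
No repressor is bound and TorX is active, so *nerE* is transcribed.
So NerE is produced and active.
With repressor NerE bound, *ulmG* is not transcribed.
So UlmG is not produced.
Xylulose is absent, so NerH is active.
No repressor is bound and KulZ and NerH are active, so *oxaM* is transcribed.
→ *oxaM* is ON in B.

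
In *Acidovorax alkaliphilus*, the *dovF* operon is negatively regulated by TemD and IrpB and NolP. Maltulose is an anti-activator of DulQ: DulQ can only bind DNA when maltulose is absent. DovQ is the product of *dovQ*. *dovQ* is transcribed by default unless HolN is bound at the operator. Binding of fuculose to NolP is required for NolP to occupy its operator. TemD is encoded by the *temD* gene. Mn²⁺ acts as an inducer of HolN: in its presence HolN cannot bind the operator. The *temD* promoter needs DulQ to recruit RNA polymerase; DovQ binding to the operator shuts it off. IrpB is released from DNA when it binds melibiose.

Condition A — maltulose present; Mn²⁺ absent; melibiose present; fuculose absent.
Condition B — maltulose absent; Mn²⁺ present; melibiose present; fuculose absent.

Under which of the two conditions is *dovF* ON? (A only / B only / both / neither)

Condition A:
Maltulose is present, so DulQ is inactive.
Mn²⁺ is absent, so HolN is active.
With repressor HolN bound, *dovQ* is not transcribed.
So DovQ is not produced.
Required activator DulQ is absent, so *temD* is not transcribed.
So TemD is not produced.
Melibiose is present, so IrpB is inactive.
Fuculose is absent, so NolP is inactive.
With no repressor bound, *dovF* is transcribed.
→ *dovF* is ON in A.
Condition B:
Maltulose is absent, so DulQ is active.
Mn²⁺ is present, so HolN is inactive.
With no repressor bound, *dovQ* is transcribed.
So DovQ is produced and active.
With repressor DovQ bound, *temD* is not transcribed.
So TemD is not produced.
Melibiose is present, so IrpB is inactive.
Fuculose is absent, so NolP is inactive.
With no repressor bound, *dovF* is transcribed.
→ *dovF* is ON in B.

both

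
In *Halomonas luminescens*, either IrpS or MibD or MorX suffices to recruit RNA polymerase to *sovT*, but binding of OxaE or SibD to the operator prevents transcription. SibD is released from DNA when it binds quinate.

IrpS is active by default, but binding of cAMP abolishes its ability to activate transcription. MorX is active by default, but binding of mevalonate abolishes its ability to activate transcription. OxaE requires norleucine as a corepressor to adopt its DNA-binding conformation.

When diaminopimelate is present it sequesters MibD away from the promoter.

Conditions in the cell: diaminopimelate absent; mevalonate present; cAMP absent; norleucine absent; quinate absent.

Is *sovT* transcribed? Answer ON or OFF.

OFF

cAMP is absent, so IrpS is active.
Diaminopimelate is absent, so MibD is active.
Mevalonate is present, so MorX is inactive.
Norleucine is absent, so OxaE is inactive.
Quinate is absent, so SibD is active.
With repressor SibD bound, *sovT* is not transcribed.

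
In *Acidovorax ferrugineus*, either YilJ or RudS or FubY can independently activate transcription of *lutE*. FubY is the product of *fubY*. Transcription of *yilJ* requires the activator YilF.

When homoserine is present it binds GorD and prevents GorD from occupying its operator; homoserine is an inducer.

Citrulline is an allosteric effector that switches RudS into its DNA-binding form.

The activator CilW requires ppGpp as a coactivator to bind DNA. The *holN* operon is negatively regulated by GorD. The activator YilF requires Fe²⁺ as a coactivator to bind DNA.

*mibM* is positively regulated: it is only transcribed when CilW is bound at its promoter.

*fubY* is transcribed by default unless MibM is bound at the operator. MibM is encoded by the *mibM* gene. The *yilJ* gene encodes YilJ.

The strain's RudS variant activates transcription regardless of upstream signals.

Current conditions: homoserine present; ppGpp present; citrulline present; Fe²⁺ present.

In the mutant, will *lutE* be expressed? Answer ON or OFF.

Fe²⁺ is present, so YilF is active.
No repressor is bound and YilF is active, so *yilJ* is transcribed.
So YilJ is produced and active.
RudS is constitutively active in this strain.
ppGpp is present, so CilW is active.
No repressor is bound and CilW is active, so *mibM* is transcribed.
So MibM is produced and active.
With repressor MibM bound, *fubY* is not transcribed.
So FubY is not produced.
Activator YilJ is present, so *lutE* is transcribed.

ON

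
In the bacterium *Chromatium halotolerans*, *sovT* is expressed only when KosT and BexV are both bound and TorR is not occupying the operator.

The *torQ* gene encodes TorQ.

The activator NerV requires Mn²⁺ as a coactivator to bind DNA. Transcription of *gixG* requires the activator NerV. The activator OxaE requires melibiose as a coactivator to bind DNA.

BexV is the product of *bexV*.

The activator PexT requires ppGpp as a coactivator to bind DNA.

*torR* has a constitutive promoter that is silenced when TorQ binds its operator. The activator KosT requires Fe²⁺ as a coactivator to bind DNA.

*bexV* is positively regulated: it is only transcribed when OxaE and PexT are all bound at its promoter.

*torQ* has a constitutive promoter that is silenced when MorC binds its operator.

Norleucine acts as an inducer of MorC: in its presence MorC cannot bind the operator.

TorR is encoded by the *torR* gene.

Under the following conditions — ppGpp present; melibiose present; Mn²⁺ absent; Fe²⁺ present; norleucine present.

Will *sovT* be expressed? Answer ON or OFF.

ON

Norleucine is present, so MorC is inactive.
With no repressor bound, *torQ* is transcribed.
So TorQ is produced and active.
With repressor TorQ bound, *torR* is not transcribed.
So TorR is not produced.
Fe²⁺ is present, so KosT is active.
Melibiose is present, so OxaE is active.
ppGpp is present, so PexT is active.
No repressor is bound and OxaE and PexT are active, so *bexV* is transcribed.
So BexV is produced and active.
No repressor is bound and KosT and BexV are active, so *sovT* is transcribed.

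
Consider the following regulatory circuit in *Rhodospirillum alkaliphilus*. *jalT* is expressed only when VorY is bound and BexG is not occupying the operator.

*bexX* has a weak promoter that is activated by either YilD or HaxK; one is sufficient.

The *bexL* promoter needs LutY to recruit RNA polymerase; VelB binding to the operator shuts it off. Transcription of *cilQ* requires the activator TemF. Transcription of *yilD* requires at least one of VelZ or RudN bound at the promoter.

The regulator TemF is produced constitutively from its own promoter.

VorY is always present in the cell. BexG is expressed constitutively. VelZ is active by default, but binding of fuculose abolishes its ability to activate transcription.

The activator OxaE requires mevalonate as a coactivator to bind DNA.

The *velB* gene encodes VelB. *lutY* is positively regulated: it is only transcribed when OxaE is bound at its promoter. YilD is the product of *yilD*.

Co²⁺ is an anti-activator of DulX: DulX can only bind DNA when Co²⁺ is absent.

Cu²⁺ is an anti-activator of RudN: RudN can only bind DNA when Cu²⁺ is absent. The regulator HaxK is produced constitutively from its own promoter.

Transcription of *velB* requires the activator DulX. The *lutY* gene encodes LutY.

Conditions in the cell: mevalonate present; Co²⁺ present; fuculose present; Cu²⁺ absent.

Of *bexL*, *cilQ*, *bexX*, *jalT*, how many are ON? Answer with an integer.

3

Co²⁺ is present, so DulX is inactive.
Required activator DulX is absent, so *velB* is not transcribed.
So VelB is not produced.
Mevalonate is present, so OxaE is active.
No repressor is bound and OxaE is active, so *lutY* is transcribed.
So LutY is produced and active.
No repressor is bound and LutY is active, so *bexL* is transcribed.
→ *bexL* is ON.
TemF is produced constitutively and is active.
No repressor is bound and TemF is active, so *cilQ* is transcribed.
→ *cilQ* is ON.
Fuculose is present, so VelZ is inactive.
Cu²⁺ is absent, so RudN is active.
Activator RudN is present, so *yilD* is transcribed.
So YilD is produced and active.
HaxK is produced constitutively and is active.
Activator YilD is present, so *bexX* is transcribed.
→ *bexX* is ON.
BexG is produced constitutively and is active.
VorY is produced constitutively and is active.
With repressor BexG bound, *jalT* is not transcribed.
→ *jalT* is OFF.
3 of the 4 genes are transcribed.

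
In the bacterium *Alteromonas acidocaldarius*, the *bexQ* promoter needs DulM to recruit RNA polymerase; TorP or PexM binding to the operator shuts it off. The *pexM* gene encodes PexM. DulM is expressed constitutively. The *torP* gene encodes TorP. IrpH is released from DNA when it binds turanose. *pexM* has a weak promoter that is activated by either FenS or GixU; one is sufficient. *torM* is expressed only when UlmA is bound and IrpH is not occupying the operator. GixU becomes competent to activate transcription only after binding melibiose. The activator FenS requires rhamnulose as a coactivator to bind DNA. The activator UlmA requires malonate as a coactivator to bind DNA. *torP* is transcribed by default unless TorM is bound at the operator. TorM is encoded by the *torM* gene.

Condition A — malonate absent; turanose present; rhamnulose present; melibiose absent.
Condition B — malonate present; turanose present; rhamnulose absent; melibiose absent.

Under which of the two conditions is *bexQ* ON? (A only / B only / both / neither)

B only

Condition A:
Malonate is absent, so UlmA is inactive.
Turanose is present, so IrpH is inactive.
Required activator UlmA is absent, so *torM* is not transcribed.
So TorM is not produced.
With no repressor bound, *torP* is transcribed.
So TorP is produced and active.
DulM is produced constitutively and is active.
Rhamnulose is present, so FenS is active.
Melibiose is absent, so GixU is inactive.
Activator FenS is present, so *pexM* is transcribed.
So PexM is produced and active.
With repressor TorP bound, *bexQ* is not transcribed.
→ *bexQ* is OFF in A.
Condition B:
Malonate is present, so UlmA is active.
Turanose is present, so IrpH is inactive.
No repressor is bound and UlmA is active, so *torM* is transcribed.
So TorM is produced and active.
With repressor TorM bound, *torP* is not transcribed.
So TorP is not produced.
DulM is produced constitutively and is active.
Rhamnulose is absent, so FenS is inactive.
Melibiose is absent, so GixU is inactive.
No activator is available at the *pexM* promoter, so *pexM* is not transcribed.
So PexM is not produced.
No repressor is bound and DulM is active, so *bexQ* is transcribed.
→ *bexQ* is ON in B.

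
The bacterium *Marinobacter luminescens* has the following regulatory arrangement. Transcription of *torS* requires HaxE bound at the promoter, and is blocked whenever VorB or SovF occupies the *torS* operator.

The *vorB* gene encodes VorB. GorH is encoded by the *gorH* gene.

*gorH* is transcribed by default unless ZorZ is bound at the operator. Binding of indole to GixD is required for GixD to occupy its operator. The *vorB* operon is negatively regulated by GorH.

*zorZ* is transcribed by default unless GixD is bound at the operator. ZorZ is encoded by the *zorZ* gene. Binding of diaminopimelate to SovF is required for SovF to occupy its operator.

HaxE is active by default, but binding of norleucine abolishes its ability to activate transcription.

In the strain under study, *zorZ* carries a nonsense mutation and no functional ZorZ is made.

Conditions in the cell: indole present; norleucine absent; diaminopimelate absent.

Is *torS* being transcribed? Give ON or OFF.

ZorZ is non-functional in this strain, so it has no effect.
With no repressor bound, *gorH* is transcribed.
So GorH is produced and active.
With repressor GorH bound, *vorB* is not transcribed.
So VorB is not produced.
Diaminopimelate is absent, so SovF is inactive.
Norleucine is absent, so HaxE is active.
No repressor is bound and HaxE is active, so *torS* is transcribed.

ON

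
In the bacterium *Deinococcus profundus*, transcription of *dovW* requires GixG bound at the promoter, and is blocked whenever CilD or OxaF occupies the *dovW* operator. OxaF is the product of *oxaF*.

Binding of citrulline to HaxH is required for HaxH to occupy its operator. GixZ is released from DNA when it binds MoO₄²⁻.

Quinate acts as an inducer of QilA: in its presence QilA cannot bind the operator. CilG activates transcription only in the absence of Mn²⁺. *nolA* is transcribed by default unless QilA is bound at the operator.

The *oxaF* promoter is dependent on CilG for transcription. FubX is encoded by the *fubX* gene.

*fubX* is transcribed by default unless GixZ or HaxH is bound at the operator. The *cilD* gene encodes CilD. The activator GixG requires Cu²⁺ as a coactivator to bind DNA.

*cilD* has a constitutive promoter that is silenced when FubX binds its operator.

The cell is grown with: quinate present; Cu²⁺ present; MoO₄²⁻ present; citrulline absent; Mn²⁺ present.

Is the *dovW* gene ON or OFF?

MoO₄²⁻ is present, so GixZ is inactive.
Citrulline is absent, so HaxH is inactive.
With no repressor bound, *fubX* is transcribed.
So FubX is produced and active.
With repressor FubX bound, *cilD* is not transcribed.
So CilD is not produced.
Cu²⁺ is present, so GixG is active.
Mn²⁺ is present, so CilG is inactive.
Required activator CilG is absent, so *oxaF* is not transcribed.
So OxaF is not produced.
No repressor is bound and GixG is active, so *dovW* is transcribed.

ON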